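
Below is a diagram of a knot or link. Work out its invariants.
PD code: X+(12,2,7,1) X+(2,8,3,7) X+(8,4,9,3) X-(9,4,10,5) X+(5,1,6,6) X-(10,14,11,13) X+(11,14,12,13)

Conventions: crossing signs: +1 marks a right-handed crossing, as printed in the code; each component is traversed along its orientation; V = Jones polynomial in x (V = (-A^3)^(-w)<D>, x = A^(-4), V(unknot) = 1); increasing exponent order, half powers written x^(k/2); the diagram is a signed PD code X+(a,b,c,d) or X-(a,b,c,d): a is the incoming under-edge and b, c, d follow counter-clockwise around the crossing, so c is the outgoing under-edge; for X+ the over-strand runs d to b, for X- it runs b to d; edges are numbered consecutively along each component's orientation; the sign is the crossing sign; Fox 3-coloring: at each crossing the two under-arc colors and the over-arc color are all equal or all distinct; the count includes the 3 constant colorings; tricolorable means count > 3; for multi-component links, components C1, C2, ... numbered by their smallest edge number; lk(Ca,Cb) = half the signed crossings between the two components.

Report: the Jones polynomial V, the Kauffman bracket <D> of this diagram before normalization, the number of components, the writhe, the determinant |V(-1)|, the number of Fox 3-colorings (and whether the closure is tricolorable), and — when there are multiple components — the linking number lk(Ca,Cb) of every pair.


Jones polynomial: V(x) = 1 + x + x^2 + x^3
<D> = -A^-3 - A - A^5 - A^9; writhe +3
components 3, writhe +3 (7 crossings)
linking number lk(C1,C2) = +1
lk(C1,C3): 0
lk(C2,C3) = 0
3-colorings: 9 of 3^8, det 0 — tricolorable
note: w = +3 (over 7 crossings) is diagram-only; (-A^3)^(-3) removes it from V


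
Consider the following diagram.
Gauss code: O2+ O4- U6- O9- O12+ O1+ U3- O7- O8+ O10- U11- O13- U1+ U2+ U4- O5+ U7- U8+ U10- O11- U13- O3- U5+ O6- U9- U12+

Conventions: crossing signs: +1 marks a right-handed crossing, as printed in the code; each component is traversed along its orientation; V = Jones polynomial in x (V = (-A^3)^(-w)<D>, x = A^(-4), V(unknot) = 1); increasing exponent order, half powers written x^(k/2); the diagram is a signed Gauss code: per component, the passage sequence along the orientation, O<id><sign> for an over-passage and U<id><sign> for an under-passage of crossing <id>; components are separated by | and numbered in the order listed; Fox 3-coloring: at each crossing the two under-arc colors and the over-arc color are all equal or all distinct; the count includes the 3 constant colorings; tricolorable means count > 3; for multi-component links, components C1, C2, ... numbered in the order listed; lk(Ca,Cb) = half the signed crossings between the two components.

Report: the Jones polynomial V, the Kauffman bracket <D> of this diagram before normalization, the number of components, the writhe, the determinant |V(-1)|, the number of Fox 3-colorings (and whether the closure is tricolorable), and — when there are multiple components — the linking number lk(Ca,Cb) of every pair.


V = x^-5 - 2x^-4 + 2x^-3 - 2x^-2 + 2x^-1 - 1 + x
<D> = -A^-13 + A^-9 - 2A^-5 + 2A^-1 - 2A^3 + 2A^7 - A^11 (w = -3)
1 component over 13 crossings, w = -3
3 Fox colorings among 3^13, |V(-1)| = 11: not tricolorable
why: w = -3 (over 13 crossings) is diagram-only; (-A^3)^(3) removes it from V


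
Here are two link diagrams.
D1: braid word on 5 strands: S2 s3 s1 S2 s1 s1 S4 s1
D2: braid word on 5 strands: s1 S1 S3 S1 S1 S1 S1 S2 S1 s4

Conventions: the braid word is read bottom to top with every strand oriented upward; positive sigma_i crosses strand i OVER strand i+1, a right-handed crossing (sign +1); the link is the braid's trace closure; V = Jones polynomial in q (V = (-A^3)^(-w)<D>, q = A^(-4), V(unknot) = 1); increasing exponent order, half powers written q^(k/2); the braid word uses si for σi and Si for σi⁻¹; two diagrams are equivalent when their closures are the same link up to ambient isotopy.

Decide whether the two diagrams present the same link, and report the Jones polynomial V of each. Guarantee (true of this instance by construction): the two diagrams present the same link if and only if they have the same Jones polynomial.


equivalent: no
V(D1) = q^-1 - 1 + 2q - 2q^2 + 2q^3 - 2q^4 + q^5  (w +2, c 8, <D> = A^-14 - 2A^-10 + 2A^-6 - 2A^-2 + 2A^2 - A^6 + A^10)
V(D2) = -q^-7 + q^-6 - q^-5 + q^-4 + q^-2  [10 crossings, <D> = A^-10 + A^-2 - A^2 + A^6 - A^10, w = -6]
key observation: 2 classes among 2 diagrams; unequal V(q) rules out equality


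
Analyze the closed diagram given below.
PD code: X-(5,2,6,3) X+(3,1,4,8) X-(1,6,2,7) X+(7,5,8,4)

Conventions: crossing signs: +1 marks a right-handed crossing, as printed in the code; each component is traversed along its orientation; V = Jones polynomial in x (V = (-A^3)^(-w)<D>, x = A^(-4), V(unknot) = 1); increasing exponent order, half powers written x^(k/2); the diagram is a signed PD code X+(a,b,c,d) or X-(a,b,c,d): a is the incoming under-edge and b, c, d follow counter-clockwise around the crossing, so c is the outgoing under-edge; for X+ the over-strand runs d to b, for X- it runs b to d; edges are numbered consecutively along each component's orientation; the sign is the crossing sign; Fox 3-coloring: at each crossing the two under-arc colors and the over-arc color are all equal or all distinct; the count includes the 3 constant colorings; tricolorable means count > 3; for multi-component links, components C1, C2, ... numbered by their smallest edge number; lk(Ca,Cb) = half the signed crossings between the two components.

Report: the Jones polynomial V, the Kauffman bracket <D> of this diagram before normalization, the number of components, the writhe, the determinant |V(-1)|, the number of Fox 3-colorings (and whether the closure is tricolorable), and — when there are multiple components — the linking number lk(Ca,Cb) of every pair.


Jones polynomial: V(x) = x^-2 - x^-1 + 1 - x + x^2
<D> = A^-8 - A^-4 + 1 - A^4 + A^8; writhe 0
components 1, writhe 0 (4 crossings)
3-colorings: 3 of 3^4, det 5 — not tricolorable
note: w = 0 (over 4 crossings) is diagram-only; (-A^3)^(0) removes it from V


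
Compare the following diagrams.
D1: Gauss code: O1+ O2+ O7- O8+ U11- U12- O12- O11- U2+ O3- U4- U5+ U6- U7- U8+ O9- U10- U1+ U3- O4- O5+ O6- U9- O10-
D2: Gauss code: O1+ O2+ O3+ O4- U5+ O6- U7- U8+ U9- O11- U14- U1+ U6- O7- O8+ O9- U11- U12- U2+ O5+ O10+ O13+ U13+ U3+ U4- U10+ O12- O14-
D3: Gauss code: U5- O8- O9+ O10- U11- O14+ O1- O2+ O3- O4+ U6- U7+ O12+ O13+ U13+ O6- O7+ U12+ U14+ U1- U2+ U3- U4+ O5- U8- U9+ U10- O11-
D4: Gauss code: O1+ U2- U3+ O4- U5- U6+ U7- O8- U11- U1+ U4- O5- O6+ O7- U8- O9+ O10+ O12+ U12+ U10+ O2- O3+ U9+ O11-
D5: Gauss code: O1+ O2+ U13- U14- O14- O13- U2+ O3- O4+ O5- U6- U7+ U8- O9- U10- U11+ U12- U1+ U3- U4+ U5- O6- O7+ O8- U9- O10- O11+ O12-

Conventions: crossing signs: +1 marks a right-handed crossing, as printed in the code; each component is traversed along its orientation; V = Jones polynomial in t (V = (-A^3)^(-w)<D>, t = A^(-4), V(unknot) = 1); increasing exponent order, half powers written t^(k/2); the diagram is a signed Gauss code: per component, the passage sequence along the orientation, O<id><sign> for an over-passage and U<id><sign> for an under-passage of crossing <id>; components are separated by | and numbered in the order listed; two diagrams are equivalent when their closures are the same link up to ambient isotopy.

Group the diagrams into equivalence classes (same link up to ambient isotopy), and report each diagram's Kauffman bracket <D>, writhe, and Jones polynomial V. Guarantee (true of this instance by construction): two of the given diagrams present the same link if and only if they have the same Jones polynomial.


grouping into links: {D1, D2, D3, D4, D5}
V(D1) = -t^-4 + t^-3 + t^-1  (w -4, c 12, <D> = A^-8 + 1 - A^4)
V(D2) = -t^-4 + t^-3 + t^-1  (w 0, c 14, <D> = A^4 + A^12 - A^16)
V(D3) = -t^-4 + t^-3 + t^-1  (w 0, c 14, <D> = A^4 + A^12 - A^16)
D4 (bracket A^4 + A^12 - A^16; 12 crossings at w = 0): V = -t^-4 + t^-3 + t^-1
V(D5) = -t^-4 + t^-3 + t^-1  [14 crossings, <D> = A^-8 + 1 - A^4, w = -4]
key observation: one V(t) for all 5 diagrams — one class (guaranteed)


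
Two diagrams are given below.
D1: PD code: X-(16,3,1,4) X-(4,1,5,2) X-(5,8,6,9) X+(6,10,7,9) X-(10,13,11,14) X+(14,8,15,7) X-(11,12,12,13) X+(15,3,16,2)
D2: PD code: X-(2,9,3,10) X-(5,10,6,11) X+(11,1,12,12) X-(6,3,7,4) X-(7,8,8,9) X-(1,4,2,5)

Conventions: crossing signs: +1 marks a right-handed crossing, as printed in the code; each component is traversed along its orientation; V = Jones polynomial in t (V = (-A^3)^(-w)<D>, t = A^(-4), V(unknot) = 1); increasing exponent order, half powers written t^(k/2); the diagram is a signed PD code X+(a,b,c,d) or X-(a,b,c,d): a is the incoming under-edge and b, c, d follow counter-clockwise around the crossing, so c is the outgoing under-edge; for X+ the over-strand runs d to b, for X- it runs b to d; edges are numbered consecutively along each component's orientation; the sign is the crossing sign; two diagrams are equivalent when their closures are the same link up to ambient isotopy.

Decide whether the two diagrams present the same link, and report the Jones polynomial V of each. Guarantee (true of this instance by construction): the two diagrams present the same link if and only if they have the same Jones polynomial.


same link: no
V(D1) = 1  [8 crossings, <D> = A^-6, w = -2]
V(D2) = -t^-4 + t^-3 + t^-1  [6 crossings, <D> = A^-8 + 1 - A^4, w = -4]
insight: 2 values of V(t) split the 2 diagrams


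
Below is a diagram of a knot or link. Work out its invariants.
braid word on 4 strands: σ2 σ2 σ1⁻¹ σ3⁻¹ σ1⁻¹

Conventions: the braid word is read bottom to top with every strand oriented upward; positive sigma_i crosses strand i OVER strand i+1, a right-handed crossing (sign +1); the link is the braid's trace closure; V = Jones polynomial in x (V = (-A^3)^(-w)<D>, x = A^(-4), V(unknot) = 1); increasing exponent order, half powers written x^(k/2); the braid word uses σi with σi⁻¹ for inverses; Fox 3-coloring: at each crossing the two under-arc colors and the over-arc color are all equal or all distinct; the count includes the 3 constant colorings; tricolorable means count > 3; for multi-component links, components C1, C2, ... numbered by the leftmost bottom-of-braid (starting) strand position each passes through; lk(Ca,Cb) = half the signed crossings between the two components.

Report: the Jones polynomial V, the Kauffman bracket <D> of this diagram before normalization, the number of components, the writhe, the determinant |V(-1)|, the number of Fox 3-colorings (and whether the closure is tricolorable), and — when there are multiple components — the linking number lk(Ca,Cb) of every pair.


V = x^-2 + 2 + x^2
<D> = -A^-11 - 2A^-3 - A^5 (w = -1)
3 components over 5 crossings, w = -1
lk(C1,C2): -1
lk(C1,C3) = 0
linking number lk(C2,C3) = +1
3 Fox colorings among 3^5, |V(-1)| = 4: not tricolorable
why: span 4 respects span(V) <= c + mu - 1 = 7 for this 3-component diagram


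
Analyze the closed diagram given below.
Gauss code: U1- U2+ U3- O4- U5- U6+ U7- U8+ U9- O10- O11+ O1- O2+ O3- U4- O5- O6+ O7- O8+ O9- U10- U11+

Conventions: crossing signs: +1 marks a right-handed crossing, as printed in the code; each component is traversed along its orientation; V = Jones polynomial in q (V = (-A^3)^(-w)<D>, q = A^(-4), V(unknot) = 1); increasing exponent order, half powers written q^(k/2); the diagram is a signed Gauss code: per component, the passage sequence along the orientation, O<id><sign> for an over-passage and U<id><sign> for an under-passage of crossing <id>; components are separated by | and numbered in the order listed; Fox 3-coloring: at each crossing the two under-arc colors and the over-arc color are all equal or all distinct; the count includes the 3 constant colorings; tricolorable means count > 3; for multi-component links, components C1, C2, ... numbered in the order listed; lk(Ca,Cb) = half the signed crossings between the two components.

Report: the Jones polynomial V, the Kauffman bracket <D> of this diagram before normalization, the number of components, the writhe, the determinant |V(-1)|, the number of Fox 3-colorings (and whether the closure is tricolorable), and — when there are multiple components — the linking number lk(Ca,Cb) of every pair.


V(q) = -q^-4 + q^-3 + q^-1
bracket: -A^-5 - A^3 + A^7, w = -3
1 component, writhe -3, over 11 crossings
det 3, colorings 9 of 3^11 — tricolorable
observation: the span of V is 3, forcing >= 3 crossings in any diagram


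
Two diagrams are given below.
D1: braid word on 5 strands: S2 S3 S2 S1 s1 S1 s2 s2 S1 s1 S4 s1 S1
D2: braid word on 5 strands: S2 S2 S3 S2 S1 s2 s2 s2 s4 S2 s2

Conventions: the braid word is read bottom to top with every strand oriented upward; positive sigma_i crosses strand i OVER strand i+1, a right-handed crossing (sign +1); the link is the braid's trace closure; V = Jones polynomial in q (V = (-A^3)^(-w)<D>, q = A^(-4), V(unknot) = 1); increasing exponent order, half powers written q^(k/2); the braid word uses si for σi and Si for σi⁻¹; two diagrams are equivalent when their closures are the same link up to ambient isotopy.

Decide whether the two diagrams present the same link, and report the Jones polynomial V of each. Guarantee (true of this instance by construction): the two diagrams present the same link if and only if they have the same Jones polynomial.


equivalent: yes
D1 (bracket A^-11 + A^-7; 13 crossings at w = -3): V = -q^(-1/2) - q^(1/2)
V(D2) = -q^(-1/2) - q^(1/2)  (w -1, c 11, <D> = A^-5 + A^-1)
key observation: one V(q) for all 2 diagrams — one class (guaranteed)


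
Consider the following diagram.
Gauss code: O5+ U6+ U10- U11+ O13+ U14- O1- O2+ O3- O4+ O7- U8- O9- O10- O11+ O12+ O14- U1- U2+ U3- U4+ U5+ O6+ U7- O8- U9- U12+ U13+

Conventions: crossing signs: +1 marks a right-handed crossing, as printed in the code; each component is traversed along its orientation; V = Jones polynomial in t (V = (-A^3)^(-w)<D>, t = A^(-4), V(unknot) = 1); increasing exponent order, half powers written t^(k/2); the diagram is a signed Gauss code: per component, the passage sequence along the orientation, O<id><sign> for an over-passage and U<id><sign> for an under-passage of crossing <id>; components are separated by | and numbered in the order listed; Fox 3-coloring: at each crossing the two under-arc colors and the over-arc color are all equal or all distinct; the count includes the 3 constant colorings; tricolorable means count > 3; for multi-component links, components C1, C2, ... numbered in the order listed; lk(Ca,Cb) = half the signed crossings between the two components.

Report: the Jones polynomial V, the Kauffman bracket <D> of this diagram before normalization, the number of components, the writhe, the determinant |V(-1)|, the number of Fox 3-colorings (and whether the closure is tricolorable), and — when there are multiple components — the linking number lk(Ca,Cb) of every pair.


V(t) = -t^-3 + 2t^-2 - 2t^-1 + 3 - 2t + 2t^2 - t^3
bracket: -A^-12 + 2A^-8 - 2A^-4 + 3 - 2A^4 + 2A^8 - A^12, w = 0
1 component, writhe 0, over 14 crossings
det 13, colorings 3 of 3^14 — not tricolorable
observation: the span of V is 6, forcing >= 6 crossings in any diagram


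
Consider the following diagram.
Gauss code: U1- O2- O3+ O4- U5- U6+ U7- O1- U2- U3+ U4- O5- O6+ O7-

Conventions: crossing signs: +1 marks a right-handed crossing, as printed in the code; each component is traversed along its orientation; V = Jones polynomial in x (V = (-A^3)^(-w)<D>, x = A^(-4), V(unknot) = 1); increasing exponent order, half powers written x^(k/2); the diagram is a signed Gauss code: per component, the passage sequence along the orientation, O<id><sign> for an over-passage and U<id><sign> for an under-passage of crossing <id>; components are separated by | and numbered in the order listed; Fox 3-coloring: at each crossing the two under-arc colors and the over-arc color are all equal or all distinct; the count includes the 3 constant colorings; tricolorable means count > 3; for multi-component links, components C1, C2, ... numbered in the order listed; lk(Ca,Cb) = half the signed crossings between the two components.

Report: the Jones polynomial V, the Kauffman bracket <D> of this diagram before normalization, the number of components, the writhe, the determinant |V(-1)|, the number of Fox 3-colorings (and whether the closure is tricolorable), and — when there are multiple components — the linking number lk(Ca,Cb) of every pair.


V = -x^-4 + x^-3 + x^-1
<D> = -A^-5 - A^3 + A^7 (w = -3)
1 component over 7 crossings, w = -3
9 Fox colorings among 3^7, |V(-1)| = 3: tricolorable
why: w = -3 shifts under R1 moves; the (-A^3)^(3) factor cancels that in V


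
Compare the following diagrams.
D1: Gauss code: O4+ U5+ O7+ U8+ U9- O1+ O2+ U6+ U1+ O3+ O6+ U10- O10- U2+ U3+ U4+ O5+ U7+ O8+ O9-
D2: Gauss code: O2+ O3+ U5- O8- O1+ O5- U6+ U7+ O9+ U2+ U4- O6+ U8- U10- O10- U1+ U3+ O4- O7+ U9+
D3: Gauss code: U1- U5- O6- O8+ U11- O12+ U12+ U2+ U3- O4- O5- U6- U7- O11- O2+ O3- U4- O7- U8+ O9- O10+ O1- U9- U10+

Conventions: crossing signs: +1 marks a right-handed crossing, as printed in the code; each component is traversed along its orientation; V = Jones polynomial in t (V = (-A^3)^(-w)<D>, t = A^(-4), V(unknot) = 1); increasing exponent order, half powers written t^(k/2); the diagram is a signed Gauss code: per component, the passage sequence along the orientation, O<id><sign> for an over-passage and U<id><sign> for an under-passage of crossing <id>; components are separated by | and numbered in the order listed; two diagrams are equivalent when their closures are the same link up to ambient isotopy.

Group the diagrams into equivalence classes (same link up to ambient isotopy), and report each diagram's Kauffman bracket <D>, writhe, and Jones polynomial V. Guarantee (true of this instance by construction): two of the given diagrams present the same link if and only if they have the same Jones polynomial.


classes: {D1} | {D2} | {D3}
V(D1) = t^2 + 2t^4 - 2t^5 + t^6 - 2t^7 + t^8  [10 crossings, <D> = A^-14 - 2A^-10 + A^-6 - 2A^-2 + 2A^2 + A^10, w = +6]
V(D2) = t - t^2 + 2t^3 - t^4 + t^5 - t^6  (w +2, c 10, <D> = -A^-18 + A^-14 - A^-10 + 2A^-6 - A^-2 + A^2)
V(D3) = -t^-6 + t^-5 - t^-4 + 2t^-3 - t^-2 + t^-1  [12 crossings, <D> = A^-8 - A^-4 + 2 - A^4 + A^8 - A^12, w = -4]
note: 3 classes among 3 diagrams; unequal V(t) rules out equality


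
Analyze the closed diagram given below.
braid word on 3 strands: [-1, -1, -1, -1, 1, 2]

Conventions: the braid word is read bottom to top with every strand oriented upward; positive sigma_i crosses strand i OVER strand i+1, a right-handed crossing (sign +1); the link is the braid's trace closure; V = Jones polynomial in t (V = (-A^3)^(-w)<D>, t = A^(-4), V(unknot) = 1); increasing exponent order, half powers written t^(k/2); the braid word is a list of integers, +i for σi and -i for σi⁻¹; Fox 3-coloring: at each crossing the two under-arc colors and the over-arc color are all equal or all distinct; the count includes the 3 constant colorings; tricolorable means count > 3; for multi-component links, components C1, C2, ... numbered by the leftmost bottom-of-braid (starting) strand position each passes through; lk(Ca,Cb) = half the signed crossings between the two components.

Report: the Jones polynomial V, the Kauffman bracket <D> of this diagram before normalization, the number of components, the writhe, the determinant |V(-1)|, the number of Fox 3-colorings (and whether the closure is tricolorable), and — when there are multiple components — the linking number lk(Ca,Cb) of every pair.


Jones polynomial: V(t) = -t^-4 + t^-3 + t^-1
<D> = A^-2 + A^6 - A^10; writhe -2
components 1, writhe -2 (6 crossings)
3-colorings: 9 of 3^6, det 3 — tricolorable
note: det 3 = |V(-1)|; divisible by 3, so tricolorable


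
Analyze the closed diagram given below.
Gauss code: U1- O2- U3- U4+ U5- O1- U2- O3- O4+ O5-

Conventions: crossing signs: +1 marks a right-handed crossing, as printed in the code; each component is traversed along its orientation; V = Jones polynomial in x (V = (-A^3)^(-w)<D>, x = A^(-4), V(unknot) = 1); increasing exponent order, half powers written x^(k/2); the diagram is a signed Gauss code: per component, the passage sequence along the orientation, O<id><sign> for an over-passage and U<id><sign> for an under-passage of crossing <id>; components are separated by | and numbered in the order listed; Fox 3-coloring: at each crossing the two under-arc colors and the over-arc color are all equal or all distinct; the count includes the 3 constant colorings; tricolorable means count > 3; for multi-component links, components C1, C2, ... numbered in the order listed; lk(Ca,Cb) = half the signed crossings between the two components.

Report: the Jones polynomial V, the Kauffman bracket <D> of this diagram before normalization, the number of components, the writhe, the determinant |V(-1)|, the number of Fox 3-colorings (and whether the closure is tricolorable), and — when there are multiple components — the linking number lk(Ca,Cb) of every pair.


V(x) = -x^-4 + x^-3 + x^-1
bracket: -A^-5 - A^3 + A^7, w = -3
1 component, writhe -3, over 5 crossings
det 3, colorings 9 of 3^5 — tricolorable
observation: det 3 = |V(-1)|; divisible by 3, so tricolorable


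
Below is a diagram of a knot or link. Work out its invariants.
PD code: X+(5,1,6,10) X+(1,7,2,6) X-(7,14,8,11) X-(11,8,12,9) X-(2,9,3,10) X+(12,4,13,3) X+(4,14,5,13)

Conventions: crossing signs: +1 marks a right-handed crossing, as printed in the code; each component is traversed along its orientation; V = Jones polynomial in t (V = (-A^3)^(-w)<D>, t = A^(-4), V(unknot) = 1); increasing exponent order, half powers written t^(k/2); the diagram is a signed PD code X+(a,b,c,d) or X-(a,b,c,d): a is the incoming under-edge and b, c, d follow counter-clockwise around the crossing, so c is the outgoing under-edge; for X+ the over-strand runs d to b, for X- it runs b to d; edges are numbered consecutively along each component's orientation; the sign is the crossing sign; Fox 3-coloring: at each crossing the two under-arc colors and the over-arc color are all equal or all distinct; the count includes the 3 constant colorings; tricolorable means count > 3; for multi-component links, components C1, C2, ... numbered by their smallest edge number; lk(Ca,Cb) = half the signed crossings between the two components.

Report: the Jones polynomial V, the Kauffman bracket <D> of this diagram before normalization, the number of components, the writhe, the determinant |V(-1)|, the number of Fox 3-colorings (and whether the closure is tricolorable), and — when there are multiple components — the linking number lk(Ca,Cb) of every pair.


V = -t^(-3/2) + t^(-1/2) - 2t^(1/2) + t^(3/2) - 2t^(5/2) + t^(7/2)
<D> = -A^-11 + 2A^-7 - A^-3 + 2A - A^5 + A^9 (w = +1)
2 components over 7 crossings, w = +1
lk(C1,C2): 0
3 Fox colorings among 3^7, |V(-1)| = 8: not tricolorable
why: the 1 component pair carries total linking 0


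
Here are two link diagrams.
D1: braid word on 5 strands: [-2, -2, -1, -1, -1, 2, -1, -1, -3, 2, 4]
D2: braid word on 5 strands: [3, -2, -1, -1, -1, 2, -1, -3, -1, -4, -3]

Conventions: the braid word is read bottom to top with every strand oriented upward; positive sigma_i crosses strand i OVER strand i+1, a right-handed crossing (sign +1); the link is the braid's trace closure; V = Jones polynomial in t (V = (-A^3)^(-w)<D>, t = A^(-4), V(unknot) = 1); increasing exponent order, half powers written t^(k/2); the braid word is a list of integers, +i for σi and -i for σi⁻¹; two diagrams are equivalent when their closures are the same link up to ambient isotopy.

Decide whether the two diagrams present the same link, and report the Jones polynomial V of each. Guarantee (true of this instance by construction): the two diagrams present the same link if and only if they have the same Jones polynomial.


equivalent: yes
D1 (bracket A^-9 + 2A^-1 - A^3 + A^7 - A^11; 11 crossings at w = -5): V = t^(-13/2) - t^(-11/2) + t^(-9/2) - 2t^(-7/2) - t^(-3/2)
D2 (bracket A^-15 + 2A^-7 - A^-3 + A - A^5; 11 crossings at w = -7): V = t^(-13/2) - t^(-11/2) + t^(-9/2) - 2t^(-7/2) - t^(-3/2)
key observation: one V(t) for all 2 diagrams — one class (guaranteed)


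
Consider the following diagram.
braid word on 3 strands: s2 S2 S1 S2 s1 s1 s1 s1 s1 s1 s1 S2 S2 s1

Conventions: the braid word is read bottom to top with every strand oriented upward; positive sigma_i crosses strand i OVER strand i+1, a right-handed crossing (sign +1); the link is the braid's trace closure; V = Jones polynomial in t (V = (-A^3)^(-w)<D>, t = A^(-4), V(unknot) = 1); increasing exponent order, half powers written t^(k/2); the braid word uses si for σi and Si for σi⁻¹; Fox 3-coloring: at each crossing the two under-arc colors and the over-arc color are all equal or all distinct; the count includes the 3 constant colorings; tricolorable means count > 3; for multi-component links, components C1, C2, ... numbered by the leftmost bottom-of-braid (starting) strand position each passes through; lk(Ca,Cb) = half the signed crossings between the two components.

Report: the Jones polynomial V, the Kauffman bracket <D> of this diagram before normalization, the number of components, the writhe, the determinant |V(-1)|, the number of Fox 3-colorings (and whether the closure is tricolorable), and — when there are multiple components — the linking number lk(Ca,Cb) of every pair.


V = -t^-1 + 1 - t + 3t^2 - 2t^3 + 3t^4 - 3t^5 + 3t^6 - 2t^7 + t^8 - t^9
<D> = -A^-24 + A^-20 - 2A^-16 + 3A^-12 - 3A^-8 + 3A^-4 - 2 + 3A^4 - A^8 + A^12 - A^16 (w = +4)
1 component over 14 crossings, w = +4
9 Fox colorings among 3^14, |V(-1)| = 21: tricolorable
why: w = +4 (over 14 crossings) is diagram-only; (-A^3)^(-4) removes it from V


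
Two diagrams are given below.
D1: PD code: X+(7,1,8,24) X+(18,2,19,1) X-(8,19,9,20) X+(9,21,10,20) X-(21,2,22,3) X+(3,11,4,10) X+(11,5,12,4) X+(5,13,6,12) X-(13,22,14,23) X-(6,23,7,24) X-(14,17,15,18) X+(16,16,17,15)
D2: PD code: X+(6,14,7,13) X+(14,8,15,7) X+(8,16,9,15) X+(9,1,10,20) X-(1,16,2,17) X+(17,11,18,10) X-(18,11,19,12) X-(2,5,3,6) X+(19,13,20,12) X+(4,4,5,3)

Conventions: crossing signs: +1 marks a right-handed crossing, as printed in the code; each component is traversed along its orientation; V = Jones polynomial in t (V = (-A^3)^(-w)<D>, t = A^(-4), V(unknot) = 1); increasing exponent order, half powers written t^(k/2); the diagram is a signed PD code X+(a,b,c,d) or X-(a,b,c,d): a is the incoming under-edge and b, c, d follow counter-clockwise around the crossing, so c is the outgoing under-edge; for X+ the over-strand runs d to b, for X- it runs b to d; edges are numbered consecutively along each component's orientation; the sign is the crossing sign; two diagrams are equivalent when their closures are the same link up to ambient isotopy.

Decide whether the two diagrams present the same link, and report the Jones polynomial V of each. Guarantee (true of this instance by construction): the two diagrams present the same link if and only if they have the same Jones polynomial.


equivalent: no
V(D1) = t + t^3 - t^4  (w +2, c 12, <D> = -A^-10 + A^-6 + A^2)
D2 (bracket -A^-12 + A^-8 - A^-4 + 2 - A^4 + A^8; 10 crossings at w = +4): V = t - t^2 + 2t^3 - t^4 + t^5 - t^6
why: 2 classes among 2 diagrams; unequal V(t) rules out equality


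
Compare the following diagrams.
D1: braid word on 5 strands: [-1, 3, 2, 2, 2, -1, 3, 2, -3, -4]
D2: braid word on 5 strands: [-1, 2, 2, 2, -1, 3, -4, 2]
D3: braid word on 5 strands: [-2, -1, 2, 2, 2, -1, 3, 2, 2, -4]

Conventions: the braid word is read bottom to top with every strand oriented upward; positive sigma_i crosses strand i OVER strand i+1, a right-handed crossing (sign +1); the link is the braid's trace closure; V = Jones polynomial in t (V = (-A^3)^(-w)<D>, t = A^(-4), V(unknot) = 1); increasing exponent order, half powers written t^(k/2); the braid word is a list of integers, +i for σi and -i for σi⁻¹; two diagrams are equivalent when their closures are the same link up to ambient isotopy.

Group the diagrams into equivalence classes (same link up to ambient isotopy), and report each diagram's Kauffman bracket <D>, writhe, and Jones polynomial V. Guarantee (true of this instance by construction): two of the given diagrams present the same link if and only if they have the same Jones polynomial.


grouping into links: {D1, D2, D3}
V(D1) = t^-1 - 1 + 2t - 2t^2 + 2t^3 - 2t^4 + t^5  (w +2, c 10, <D> = A^-14 - 2A^-10 + 2A^-6 - 2A^-2 + 2A^2 - A^6 + A^10)
V(D2) = t^-1 - 1 + 2t - 2t^2 + 2t^3 - 2t^4 + t^5  (w +2, c 8, <D> = A^-14 - 2A^-10 + 2A^-6 - 2A^-2 + 2A^2 - A^6 + A^10)
V(D3) = t^-1 - 1 + 2t - 2t^2 + 2t^3 - 2t^4 + t^5  [10 crossings, <D> = A^-14 - 2A^-10 + 2A^-6 - 2A^-2 + 2A^2 - A^6 + A^10, w = +2]
why: one V(t) for all 3 diagrams — one class (guaranteed)


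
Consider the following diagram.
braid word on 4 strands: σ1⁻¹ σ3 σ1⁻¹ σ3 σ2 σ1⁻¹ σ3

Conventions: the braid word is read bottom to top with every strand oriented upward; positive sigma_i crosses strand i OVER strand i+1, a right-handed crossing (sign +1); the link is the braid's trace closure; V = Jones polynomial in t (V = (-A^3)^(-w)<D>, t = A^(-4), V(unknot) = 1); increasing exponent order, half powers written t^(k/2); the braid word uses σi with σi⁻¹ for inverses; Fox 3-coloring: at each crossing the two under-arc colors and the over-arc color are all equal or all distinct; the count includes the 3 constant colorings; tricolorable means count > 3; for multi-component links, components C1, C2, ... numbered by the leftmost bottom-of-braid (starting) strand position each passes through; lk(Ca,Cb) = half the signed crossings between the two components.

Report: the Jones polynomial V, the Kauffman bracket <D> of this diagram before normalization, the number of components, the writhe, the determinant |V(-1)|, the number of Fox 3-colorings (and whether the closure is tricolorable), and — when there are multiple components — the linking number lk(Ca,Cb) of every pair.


V = -t^-3 + t^-2 - t^-1 + 3 - t + t^2 - t^3
<D> = A^-9 - A^-5 + A^-1 - 3A^3 + A^7 - A^11 + A^15 (w = +1)
1 component over 7 crossings, w = +1
27 Fox colorings among 3^7, |V(-1)| = 9: tricolorable
why: w = +1 (over 7 crossings) is diagram-only; (-A^3)^(-1) removes it from V


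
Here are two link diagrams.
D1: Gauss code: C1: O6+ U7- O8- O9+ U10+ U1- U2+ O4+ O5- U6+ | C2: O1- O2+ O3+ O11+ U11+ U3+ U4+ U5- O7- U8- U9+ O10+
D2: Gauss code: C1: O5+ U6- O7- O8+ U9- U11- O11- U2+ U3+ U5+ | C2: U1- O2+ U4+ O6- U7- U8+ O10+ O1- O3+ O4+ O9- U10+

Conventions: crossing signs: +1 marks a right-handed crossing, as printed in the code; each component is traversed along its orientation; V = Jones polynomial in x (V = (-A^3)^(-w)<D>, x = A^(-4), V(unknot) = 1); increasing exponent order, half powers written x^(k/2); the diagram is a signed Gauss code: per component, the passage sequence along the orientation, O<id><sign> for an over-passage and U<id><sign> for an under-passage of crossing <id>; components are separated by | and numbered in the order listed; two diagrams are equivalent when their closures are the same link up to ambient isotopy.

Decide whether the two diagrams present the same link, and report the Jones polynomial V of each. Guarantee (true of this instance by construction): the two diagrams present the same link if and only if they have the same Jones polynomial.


equivalent: yes
D1 (bracket A^7 + A^11; 11 crossings at w = +3): V = -x^(-1/2) - x^(1/2)
V(D2) = -x^(-1/2) - x^(1/2)  [11 crossings, <D> = A + A^5, w = +1]
observation: one V(x) for all 2 diagrams — one class (guaranteed)


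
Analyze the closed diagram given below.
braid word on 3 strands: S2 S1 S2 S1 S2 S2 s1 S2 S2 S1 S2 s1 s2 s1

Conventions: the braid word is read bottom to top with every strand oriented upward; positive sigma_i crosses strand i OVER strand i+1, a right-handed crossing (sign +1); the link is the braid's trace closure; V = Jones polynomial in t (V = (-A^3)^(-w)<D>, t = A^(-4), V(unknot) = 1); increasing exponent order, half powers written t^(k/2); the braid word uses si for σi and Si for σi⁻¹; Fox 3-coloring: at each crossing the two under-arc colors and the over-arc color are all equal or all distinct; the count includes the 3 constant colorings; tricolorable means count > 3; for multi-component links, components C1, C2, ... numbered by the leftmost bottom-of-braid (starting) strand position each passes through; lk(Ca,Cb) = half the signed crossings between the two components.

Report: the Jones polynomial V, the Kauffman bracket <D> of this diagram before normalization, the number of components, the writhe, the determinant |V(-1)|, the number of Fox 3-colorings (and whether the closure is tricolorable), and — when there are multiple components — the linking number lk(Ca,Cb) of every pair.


V(t) = t^-8 - 2t^-7 + t^-6 - 2t^-5 + 2t^-4 + t^-2
bracket: A^-10 + 2A^-2 - 2A^2 + A^6 - 2A^10 + A^14, w = -6
1 component, writhe -6, over 14 crossings
det 9, colorings 27 of 3^14 — tricolorable
observation: w = -6 (over 14 crossings) is diagram-only; (-A^3)^(6) removes it from V


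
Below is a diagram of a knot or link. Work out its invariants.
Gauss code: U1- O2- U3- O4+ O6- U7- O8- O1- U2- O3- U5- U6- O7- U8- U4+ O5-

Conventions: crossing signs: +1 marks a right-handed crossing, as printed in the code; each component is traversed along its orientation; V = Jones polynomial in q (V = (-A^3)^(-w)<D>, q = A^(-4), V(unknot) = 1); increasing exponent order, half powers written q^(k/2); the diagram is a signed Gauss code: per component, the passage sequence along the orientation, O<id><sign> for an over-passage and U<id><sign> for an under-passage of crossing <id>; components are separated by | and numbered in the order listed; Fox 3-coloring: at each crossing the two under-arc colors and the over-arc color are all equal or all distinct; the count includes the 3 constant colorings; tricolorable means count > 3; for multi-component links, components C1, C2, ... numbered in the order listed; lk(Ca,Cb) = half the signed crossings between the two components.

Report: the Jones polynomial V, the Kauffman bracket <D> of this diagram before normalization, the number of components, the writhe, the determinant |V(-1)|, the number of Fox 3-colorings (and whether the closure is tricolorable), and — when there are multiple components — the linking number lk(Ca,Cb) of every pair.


V(q) = -q^-9 + 2q^-8 - 3q^-7 + 3q^-6 - 3q^-5 + 3q^-4 - q^-3 + q^-2
bracket: A^-10 - A^-6 + 3A^-2 - 3A^2 + 3A^6 - 3A^10 + 2A^14 - A^18, w = -6
1 component, writhe -6, over 8 crossings
det 17, colorings 3 of 3^8 — not tricolorable
observation: |V(-1)| = 17: so not tricolorable, since 3 does not divide 17


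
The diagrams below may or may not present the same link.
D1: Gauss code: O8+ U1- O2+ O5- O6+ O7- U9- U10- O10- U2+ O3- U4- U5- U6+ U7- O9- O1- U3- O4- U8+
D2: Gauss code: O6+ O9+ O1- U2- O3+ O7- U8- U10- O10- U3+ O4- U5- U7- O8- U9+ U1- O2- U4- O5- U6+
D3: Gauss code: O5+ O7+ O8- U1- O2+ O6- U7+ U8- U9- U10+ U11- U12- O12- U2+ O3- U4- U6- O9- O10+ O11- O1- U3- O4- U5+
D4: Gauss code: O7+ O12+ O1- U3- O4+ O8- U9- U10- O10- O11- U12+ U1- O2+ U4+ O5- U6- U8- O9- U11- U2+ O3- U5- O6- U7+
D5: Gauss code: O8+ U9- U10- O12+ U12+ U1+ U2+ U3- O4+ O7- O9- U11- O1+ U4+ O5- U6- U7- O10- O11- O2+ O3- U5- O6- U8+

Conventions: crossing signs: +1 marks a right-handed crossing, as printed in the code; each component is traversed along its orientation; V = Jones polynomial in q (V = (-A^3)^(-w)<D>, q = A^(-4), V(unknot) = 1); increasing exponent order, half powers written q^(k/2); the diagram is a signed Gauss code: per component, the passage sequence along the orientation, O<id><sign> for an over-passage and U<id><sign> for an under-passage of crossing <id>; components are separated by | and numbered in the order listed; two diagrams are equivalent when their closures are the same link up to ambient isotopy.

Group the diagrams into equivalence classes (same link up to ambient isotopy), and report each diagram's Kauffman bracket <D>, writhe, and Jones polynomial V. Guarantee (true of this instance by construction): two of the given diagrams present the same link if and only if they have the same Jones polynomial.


equivalence classes: {D1, D2, D3, D4, D5}
D1 (bracket A^-8 - A^-4 + 2 - A^4 + A^8 - A^12; 10 crossings at w = -4): V = -q^-6 + q^-5 - q^-4 + 2q^-3 - q^-2 + q^-1
V(D2) = -q^-6 + q^-5 - q^-4 + 2q^-3 - q^-2 + q^-1  (w -4, c 10, <D> = A^-8 - A^-4 + 2 - A^4 + A^8 - A^12)
D3 (bracket A^-8 - A^-4 + 2 - A^4 + A^8 - A^12; 12 crossings at w = -4): V = -q^-6 + q^-5 - q^-4 + 2q^-3 - q^-2 + q^-1
V(D4) = -q^-6 + q^-5 - q^-4 + 2q^-3 - q^-2 + q^-1  [12 crossings, <D> = A^-8 - A^-4 + 2 - A^4 + A^8 - A^12, w = -4]
V(D5) = -q^-6 + q^-5 - q^-4 + 2q^-3 - q^-2 + q^-1  [12 crossings, <D> = A^-2 - A^2 + 2A^6 - A^10 + A^14 - A^18, w = -2]
observation: all 5 diagrams share one V(q), hence one class


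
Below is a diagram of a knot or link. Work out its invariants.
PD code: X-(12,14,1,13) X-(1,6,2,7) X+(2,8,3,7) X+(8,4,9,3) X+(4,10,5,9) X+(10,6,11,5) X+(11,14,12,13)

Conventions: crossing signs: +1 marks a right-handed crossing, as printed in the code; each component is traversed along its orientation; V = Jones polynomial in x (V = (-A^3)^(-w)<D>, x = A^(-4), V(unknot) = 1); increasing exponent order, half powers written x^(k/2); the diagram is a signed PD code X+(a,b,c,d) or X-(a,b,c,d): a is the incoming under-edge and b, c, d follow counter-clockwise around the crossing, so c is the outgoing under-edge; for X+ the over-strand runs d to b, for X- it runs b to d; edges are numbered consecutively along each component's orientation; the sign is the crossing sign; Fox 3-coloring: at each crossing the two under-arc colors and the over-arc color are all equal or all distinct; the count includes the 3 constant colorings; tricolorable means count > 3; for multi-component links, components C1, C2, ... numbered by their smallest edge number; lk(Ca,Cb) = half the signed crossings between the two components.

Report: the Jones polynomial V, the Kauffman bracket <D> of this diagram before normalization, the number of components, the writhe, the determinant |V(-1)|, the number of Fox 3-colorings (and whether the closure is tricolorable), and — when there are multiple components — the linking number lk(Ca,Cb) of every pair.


V(x) = -x^(1/2) - x^(3/2) - x^(5/2) + x^(9/2)
bracket: -A^-9 + A^-1 + A^3 + A^7, w = +3
2 components, writhe +3, over 7 crossings
lk(C1,C2) = 0
det 0, colorings 27 of 3^8 — tricolorable
observation: summing lk over 1 pair gives 0


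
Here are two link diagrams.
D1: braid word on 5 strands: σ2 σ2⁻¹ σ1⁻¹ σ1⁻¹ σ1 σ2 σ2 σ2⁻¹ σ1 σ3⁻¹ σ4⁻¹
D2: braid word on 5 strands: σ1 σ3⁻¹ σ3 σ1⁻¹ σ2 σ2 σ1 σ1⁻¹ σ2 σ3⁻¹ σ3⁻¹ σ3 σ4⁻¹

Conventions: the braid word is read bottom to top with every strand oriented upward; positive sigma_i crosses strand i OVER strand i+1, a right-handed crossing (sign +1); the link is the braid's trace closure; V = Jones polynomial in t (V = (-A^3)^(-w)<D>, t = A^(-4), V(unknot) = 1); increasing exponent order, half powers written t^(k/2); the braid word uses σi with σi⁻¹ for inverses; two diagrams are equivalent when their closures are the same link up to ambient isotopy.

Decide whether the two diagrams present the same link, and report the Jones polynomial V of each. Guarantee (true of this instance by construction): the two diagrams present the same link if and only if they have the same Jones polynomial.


equivalent: no
D1 (bracket A^-5 + A^-1; 11 crossings at w = -1): V = -t^(-1/2) - t^(1/2)
V(D2) = -t^(1/2) - t^(3/2) - t^(5/2) + t^(9/2)  [13 crossings, <D> = -A^-15 + A^-7 + A^-3 + A, w = +1]
observation: 2 values of V(t) split the 2 diagrams


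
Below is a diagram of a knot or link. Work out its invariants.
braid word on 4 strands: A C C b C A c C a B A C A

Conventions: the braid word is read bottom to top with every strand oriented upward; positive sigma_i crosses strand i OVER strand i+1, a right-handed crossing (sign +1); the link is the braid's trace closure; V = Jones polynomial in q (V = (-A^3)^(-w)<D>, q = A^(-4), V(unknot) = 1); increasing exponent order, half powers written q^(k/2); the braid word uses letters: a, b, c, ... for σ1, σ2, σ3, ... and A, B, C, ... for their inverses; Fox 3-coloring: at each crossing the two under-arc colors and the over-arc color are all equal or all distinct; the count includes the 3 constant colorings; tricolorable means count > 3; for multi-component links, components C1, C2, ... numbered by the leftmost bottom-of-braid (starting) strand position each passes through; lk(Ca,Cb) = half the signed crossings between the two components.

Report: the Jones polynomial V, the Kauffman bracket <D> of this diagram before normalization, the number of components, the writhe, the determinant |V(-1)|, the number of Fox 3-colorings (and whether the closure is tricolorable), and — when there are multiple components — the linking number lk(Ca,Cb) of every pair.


V = q^-8 - 2q^-7 + q^-6 - 2q^-5 + 2q^-4 + q^-2
<D> = -A^-13 - 2A^-5 + 2A^-1 - A^3 + 2A^7 - A^11 (w = -7)
1 component over 13 crossings, w = -7
27 Fox colorings among 3^13, |V(-1)| = 9: tricolorable
why: the span of V is 6, forcing >= 6 crossings in any diagram
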